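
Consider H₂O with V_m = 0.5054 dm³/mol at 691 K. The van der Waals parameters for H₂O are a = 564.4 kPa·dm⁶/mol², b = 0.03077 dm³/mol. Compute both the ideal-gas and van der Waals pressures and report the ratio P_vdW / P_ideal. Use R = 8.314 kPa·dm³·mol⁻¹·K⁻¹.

Ideal: P_ideal = RT/V_m = (8.314)(691)/0.5054 = 11367.2 kPa
vdW: P = RT/(V_m − b) − a/V_m² = 5744.97/0.474630 − 564.4/0.255429 = 12104.1 − 2209.62 = 9894.5 kPa
Ratio = 9894.5/11367.2 = 0.8704

P_vdW / P_ideal ≈ 0.8704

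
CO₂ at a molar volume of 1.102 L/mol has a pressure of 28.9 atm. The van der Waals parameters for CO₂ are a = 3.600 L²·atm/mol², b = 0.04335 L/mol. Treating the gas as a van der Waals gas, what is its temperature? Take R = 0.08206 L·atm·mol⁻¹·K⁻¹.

T ≈ 411.1 K

T = (P + a/V_m²)(V_m − b)/R
P + a/V_m² = 28.9 + 3.600/(1.102)² = 31.864 atm
V_m − b = 1.102 − 0.04335 = 1.0587 L/mol
T = (31.864)(1.0587)/0.08206 = 411.1 K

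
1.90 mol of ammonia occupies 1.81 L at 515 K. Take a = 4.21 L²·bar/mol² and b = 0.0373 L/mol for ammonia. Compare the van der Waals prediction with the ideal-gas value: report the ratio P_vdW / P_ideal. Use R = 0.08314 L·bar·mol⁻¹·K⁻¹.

P_vdW / P_ideal ≈ 0.9375

Ideal: P_ideal = nRT/V = (1.90)(0.08314)(515)/1.81 = 44.9461 bar
vdW: P = nRT/(V − nb) − a n²/V² = 81.3525/1.73913 − 15.1981/3.27610 = 46.7777 − 4.63908 = 42.1386 bar
Ratio = 42.1386/44.9461 = 0.9375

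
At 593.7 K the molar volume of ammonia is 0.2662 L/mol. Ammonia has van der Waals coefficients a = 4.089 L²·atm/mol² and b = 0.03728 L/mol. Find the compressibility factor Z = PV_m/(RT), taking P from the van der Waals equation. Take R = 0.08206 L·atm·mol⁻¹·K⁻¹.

Z ≈ 0.8476

P = RT/(V_m − b) − a/V_m² = (0.08206)(593.7)/(0.2662 − 0.03728) − 4.089/(0.2662)²
  = 48.719/0.22892 − 57.703 = 212.82 − 57.703 = 155.12 atm
Z = PV_m/(RT) = (155.12)(0.2662)/((0.08206)(593.7)) = 41.293/48.719 = 0.8476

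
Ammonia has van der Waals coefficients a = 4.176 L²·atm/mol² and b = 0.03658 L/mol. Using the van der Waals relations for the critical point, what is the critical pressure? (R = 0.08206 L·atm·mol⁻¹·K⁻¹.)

For a van der Waals gas, P_c = a/(27b²).
P_c = 4.176/(27×(0.03658)²) = 4.176/0.036129 = 115.6 atm

P_c ≈ 115.6 atm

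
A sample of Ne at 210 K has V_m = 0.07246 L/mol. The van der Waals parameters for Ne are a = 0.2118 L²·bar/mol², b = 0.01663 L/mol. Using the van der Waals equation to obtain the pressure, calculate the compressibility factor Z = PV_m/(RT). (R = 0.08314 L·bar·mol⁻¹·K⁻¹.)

P = RT/(V_m − b) − a/V_m² = (0.08314)(210)/(0.07246 − 0.01663) − 0.2118/(0.07246)²
  = 17.459/0.055830 − 40.339 = 312.72 − 40.339 = 272.38 bar
Z = PV_m/(RT) = (272.38)(0.07246)/((0.08314)(210)) = 19.737/17.459 = 1.130

Z ≈ 1.130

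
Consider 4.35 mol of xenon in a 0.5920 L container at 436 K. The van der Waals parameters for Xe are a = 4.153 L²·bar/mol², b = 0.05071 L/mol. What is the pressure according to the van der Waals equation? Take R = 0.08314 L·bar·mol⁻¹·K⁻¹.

P ≈ 200.3 bar

P = nRT/(V − nb) − a n²/V²
nRT/(V − nb) = (4.35)(0.08314)(436)/(0.5920 − 4.35×0.05071) = 157.68/0.37141 = 424.54 bar
a n²/V² = (4.153)(4.35)²/(0.5920)² = 224.23 bar
P = 424.54 − 224.23 = 200.3 bar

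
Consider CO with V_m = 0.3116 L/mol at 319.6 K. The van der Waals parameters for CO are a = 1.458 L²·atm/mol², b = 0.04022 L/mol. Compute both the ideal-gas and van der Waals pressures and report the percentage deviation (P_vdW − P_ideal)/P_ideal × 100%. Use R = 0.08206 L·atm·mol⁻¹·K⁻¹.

-3.02 %

Ideal: P_ideal = RT/V_m = (0.08206)(319.6)/0.3116 = 84.1668 atm
vdW: P = RT/(V_m − b) − a/V_m² = 26.2264/0.271380 − 1.458/0.0970946 = 96.6409 − 15.0163 = 81.6246 atm
% deviation = (81.6246 − 84.1668)/84.1668 × 100% = -3.02%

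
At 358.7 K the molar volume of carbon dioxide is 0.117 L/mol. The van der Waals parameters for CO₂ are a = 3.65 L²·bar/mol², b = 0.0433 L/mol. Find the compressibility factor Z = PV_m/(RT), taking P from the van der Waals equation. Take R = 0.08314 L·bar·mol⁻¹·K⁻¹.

P = RT/(V_m − b) − a/V_m² = (0.08314)(358.7)/(0.117 − 0.0433) − 3.65/(0.117)²
  = 29.822/0.073700 − 266.64 = 404.64 − 266.64 = 138.00 bar
Z = PV_m/(RT) = (138.00)(0.117)/((0.08314)(358.7)) = 16.146/29.822 = 0.5414

Z ≈ 0.5414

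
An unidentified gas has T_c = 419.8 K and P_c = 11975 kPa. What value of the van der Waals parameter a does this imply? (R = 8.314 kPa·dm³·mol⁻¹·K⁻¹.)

a ≈ 429.2 kPa·dm⁶/mol²

From T_c = 8a/(27Rb) and P_c = a/(27b²): a = 27 R² T_c²/(64 P_c).
a = 27×(8.314)²×(419.8)²/(64×11975) = 328903635/766400 = 429.2 kPa·dm⁶/mol²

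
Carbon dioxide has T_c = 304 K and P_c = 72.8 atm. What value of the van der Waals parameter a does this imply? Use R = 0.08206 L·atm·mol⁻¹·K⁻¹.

a ≈ 3.606 L²·atm/mol²

From T_c = 8a/(27Rb) and P_c = a/(27b²): a = 27 R² T_c²/(64 P_c).
a = 27×(0.08206)²×(304)²/(64×72.8) = 16803/4659.2 = 3.606 L²·atm/mol²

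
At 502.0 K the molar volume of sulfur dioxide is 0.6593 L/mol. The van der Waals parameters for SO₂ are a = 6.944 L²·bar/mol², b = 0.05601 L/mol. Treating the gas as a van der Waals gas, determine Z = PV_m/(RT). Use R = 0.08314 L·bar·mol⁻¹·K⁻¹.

Z ≈ 0.8405

P = RT/(V_m − b) − a/V_m² = (0.08314)(502.0)/(0.6593 − 0.05601) − 6.944/(0.6593)²
  = 41.736/0.60329 − 15.975 = 69.181 − 15.975 = 53.206 bar
Z = PV_m/(RT) = (53.206)(0.6593)/((0.08314)(502.0)) = 35.079/41.736 = 0.8405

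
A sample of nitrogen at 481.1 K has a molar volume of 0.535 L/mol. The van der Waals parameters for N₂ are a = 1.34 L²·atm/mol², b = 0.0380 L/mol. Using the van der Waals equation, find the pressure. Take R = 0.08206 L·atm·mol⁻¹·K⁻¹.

P = RT/(V_m − b) − a/V_m²
RT/(V_m − b) = (0.08206)(481.1)/(0.535 − 0.0380) = 39.479/0.49700 = 79.435 atm
a/V_m² = 1.34/(0.535)² = 4.6816 atm
P = 79.435 − 4.6816 = 74.75 atm

P ≈ 74.75 atm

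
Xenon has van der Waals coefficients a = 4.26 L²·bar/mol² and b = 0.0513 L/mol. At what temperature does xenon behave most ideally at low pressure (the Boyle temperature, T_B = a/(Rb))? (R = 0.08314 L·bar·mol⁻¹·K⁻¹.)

T_B ≈ 998.8 K

For a van der Waals gas the second virial coefficient B₂ = b − a/(RT) vanishes at T_B = a/(Rb).
T_B = 4.26/(0.08314×0.0513) = 4.26/0.0042651 = 998.8 K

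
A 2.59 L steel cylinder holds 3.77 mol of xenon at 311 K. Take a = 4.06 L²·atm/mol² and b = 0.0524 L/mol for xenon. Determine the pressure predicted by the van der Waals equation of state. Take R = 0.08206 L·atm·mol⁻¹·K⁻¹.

P ≈ 31.61 atm

P = nRT/(V − nb) − a n²/V²
nRT/(V − nb) = (3.77)(0.08206)(311)/(2.59 − 3.77×0.0524) = 96.213/2.3925 = 40.214 atm
a n²/V² = (4.06)(3.77)²/(2.59)² = 8.6022 atm
P = 40.214 − 8.6022 = 31.61 atm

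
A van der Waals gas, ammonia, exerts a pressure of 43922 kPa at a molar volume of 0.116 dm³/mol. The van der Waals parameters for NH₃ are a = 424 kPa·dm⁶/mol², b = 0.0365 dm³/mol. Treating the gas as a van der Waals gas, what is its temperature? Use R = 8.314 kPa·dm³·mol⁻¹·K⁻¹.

T ≈ 721.3 K

T = (P + a/V_m²)(V_m − b)/R
P + a/V_m² = 43922 + 424/(0.116)² = 75432 kPa
V_m − b = 0.116 − 0.0365 = 0.079500 dm³/mol
T = (75432)(0.079500)/8.314 = 721.3 K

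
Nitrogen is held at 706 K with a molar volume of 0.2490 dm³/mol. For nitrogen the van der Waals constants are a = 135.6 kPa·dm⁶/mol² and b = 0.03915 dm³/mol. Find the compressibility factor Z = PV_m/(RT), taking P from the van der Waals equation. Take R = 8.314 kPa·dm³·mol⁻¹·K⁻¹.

Z ≈ 1.094

P = RT/(V_m − b) − a/V_m² = (8.314)(706)/(0.2490 − 0.03915) − 135.6/(0.2490)²
  = 5869.7/0.20985 − 2187.1 = 27971 − 2187.1 = 25784 kPa
Z = PV_m/(RT) = (25784)(0.2490)/((8.314)(706)) = 6420.2/5869.7 = 1.094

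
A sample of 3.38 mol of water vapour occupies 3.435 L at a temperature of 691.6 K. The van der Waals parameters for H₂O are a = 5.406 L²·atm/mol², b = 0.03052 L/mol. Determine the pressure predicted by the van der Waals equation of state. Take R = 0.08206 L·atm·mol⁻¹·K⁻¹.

P = nRT/(V − nb) − a n²/V²
nRT/(V − nb) = (3.38)(0.08206)(691.6)/(3.435 − 3.38×0.03052) = 191.82/3.3318 = 57.572 atm
a n²/V² = (5.406)(3.38)²/(3.435)² = 5.2343 atm
P = 57.572 − 5.2343 = 52.34 atm

P ≈ 52.34 atm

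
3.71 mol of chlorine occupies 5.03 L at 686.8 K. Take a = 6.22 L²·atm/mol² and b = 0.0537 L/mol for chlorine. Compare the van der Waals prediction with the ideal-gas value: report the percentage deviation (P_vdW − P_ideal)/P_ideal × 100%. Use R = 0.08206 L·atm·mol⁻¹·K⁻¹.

-4.02 %

Ideal: P_ideal = nRT/V = (3.71)(0.08206)(686.8)/5.03 = 41.5688 atm
vdW: P = nRT/(V − nb) − a n²/V² = 209.091/4.83077 − 85.6127/25.3009 = 43.2832 − 3.38378 = 39.8994 atm
% deviation = (39.8994 − 41.5688)/41.5688 × 100% = -4.02%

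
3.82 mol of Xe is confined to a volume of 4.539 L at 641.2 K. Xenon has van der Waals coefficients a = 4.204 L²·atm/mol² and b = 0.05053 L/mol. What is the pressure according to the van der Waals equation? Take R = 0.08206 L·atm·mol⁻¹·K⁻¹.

P = nRT/(V − nb) − a n²/V²
nRT/(V − nb) = (3.82)(0.08206)(641.2)/(4.539 − 3.82×0.05053) = 201.00/4.3460 = 46.249 atm
a n²/V² = (4.204)(3.82)²/(4.539)² = 2.9776 atm
P = 46.249 − 2.9776 = 43.27 atm

P ≈ 43.27 atm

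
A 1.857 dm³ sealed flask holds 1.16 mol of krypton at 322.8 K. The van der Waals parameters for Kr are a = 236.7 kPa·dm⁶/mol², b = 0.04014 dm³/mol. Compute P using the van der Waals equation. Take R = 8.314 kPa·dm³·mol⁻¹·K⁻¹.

P = nRT/(V − nb) − a n²/V²
nRT/(V − nb) = (1.16)(8.314)(322.8)/(1.857 − 1.16×0.04014) = 3113.2/1.8104 = 1719.6 kPa
a n²/V² = (236.7)(1.16)²/(1.857)² = 92.361 kPa
P = 1719.6 − 92.361 = 1627 kPa

P ≈ 1627 kPa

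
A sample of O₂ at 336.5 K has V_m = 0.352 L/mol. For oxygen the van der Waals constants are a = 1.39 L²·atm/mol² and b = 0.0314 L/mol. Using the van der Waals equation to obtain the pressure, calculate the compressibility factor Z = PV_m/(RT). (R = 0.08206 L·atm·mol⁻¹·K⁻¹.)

Z ≈ 0.9549

P = RT/(V_m − b) − a/V_m² = (0.08206)(336.5)/(0.352 − 0.0314) − 1.39/(0.352)²
  = 27.613/0.32060 − 11.218 = 86.129 − 11.218 = 74.911 atm
Z = PV_m/(RT) = (74.911)(0.352)/((0.08206)(336.5)) = 26.369/27.613 = 0.9549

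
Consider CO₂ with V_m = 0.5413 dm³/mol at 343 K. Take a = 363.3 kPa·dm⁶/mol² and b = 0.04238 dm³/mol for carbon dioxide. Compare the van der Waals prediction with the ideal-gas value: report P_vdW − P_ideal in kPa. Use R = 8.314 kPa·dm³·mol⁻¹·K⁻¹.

Ideal: P_ideal = RT/V_m = (8.314)(343)/0.5413 = 5268.25 kPa
vdW: P = RT/(V_m − b) − a/V_m² = 2851.70/0.498920 − 363.3/0.293006 = 5715.75 − 1239.91 = 4475.84 kPa
ΔP = 4475.84 − 5268.25 = -792.4 kPa

ΔP ≈ -792.4 kPa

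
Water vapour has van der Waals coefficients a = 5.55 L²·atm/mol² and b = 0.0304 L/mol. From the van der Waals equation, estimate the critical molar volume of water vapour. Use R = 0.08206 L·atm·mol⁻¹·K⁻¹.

For a van der Waals gas, V_m,c = 3b.
V_m,c = 3×0.0304 = 0.09120 L/mol

V_m,c ≈ 0.09120 L/mol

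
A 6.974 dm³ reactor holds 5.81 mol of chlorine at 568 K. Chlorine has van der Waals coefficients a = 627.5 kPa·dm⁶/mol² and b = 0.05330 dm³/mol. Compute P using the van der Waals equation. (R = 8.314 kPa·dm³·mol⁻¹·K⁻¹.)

P ≈ 3681 kPa

P = nRT/(V − nb) − a n²/V²
nRT/(V − nb) = (5.81)(8.314)(568)/(6.974 − 5.81×0.05330) = 27437/6.6643 = 4117.0 kPa
a n²/V² = (627.5)(5.81)²/(6.974)² = 435.51 kPa
P = 4117.0 − 435.51 = 3681 kPa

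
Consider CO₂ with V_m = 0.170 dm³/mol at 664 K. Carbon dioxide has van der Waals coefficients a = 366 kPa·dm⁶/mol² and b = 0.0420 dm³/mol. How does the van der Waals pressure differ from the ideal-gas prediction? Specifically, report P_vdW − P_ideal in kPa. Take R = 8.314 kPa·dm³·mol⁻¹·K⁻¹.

ΔP ≈ -2009 kPa

Ideal: P_ideal = RT/V_m = (8.314)(664)/0.170 = 32473.5 kPa
vdW: P = RT/(V_m − b) − a/V_m² = 5520.50/0.128000 − 366/0.0289000 = 43128.9 − 12664.4 = 30464.5 kPa
ΔP = 30464.5 − 32473.5 = -2009 kPa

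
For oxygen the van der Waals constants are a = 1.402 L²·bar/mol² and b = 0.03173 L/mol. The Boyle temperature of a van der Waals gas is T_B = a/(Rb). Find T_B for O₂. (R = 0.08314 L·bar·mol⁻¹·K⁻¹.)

For a van der Waals gas the second virial coefficient B₂ = b − a/(RT) vanishes at T_B = a/(Rb).
T_B = 1.402/(0.08314×0.03173) = 1.402/0.0026380 = 531.5 K

T_B ≈ 531.5 K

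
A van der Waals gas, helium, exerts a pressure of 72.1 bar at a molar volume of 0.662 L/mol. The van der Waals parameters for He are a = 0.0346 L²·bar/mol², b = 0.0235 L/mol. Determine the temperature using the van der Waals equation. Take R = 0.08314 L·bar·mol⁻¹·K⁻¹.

T ≈ 554.3 K

T = (P + a/V_m²)(V_m − b)/R
P + a/V_m² = 72.1 + 0.0346/(0.662)² = 72.179 bar
V_m − b = 0.662 − 0.0235 = 0.63850 L/mol
T = (72.179)(0.63850)/0.08314 = 554.3 K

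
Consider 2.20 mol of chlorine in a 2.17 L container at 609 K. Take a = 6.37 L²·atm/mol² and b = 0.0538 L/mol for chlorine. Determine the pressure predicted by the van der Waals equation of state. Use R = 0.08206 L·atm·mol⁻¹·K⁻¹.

P = nRT/(V − nb) − a n²/V²
nRT/(V − nb) = (2.20)(0.08206)(609)/(2.17 − 2.20×0.0538) = 109.94/2.0516 = 53.587 atm
a n²/V² = (6.37)(2.20)²/(2.17)² = 6.5473 atm
P = 53.587 − 6.5473 = 47.04 atm

P ≈ 47.04 atm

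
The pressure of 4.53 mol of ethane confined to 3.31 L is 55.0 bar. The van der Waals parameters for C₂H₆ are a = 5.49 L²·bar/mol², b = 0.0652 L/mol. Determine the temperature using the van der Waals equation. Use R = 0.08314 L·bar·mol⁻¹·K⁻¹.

T = (P + a n²/V²)(V − nb)/(nR)
P + a n²/V² = 55.0 + (5.49)(4.53)²/(3.31)² = 65.283 bar
V − nb = 3.31 − (4.53)(0.0652) = 3.0146 L
T = (65.283)(3.0146)/((4.53)(0.08314)) = 522.5 K

T ≈ 522.5 K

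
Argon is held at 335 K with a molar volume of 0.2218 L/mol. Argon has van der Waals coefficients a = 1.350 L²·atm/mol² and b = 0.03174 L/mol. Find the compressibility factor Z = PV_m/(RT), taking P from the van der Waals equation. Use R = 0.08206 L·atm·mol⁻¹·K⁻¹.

Z ≈ 0.9456

P = RT/(V_m − b) − a/V_m² = (0.08206)(335)/(0.2218 − 0.03174) − 1.350/(0.2218)²
  = 27.490/0.19006 − 27.442 = 144.64 − 27.442 = 117.20 atm
Z = PV_m/(RT) = (117.20)(0.2218)/((0.08206)(335)) = 25.995/27.490 = 0.9456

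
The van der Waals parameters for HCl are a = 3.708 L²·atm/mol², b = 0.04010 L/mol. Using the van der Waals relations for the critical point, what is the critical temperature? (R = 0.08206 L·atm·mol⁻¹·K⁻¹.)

For a van der Waals gas, T_c = 8a/(27Rb).
T_c = 8×3.708/(27×0.08206×0.04010) = 29.664/0.088846 = 333.9 K

T_c ≈ 333.9 K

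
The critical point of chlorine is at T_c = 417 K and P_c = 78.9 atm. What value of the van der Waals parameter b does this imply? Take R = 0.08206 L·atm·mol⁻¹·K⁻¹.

From T_c = 8a/(27Rb) and P_c = a/(27b²): b = R T_c/(8 P_c).
b = (0.08206)(417)/(8×78.9) = 34.219/631.20 = 0.05421 L/mol

b ≈ 0.05421 L/mol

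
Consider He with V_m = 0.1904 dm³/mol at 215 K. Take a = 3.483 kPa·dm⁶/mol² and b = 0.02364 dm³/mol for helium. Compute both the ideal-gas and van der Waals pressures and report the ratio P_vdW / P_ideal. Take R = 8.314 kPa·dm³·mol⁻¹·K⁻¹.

P_vdW / P_ideal ≈ 1.132

Ideal: P_ideal = RT/V_m = (8.314)(215)/0.1904 = 9388.18 kPa
vdW: P = RT/(V_m − b) − a/V_m² = 1787.51/0.166760 − 3.483/0.0362522 = 10719.1 − 96.0769 = 10623.0 kPa
Ratio = 10623.0/9388.18 = 1.132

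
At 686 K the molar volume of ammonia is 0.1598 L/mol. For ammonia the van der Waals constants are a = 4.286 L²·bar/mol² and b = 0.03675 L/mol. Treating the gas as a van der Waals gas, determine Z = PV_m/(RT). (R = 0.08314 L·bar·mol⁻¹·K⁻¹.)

Z ≈ 0.8284

P = RT/(V_m − b) − a/V_m² = (0.08314)(686)/(0.1598 − 0.03675) − 4.286/(0.1598)²
  = 57.034/0.12305 − 167.84 = 463.50 − 167.84 = 295.66 bar
Z = PV_m/(RT) = (295.66)(0.1598)/((0.08314)(686)) = 47.246/57.034 = 0.8284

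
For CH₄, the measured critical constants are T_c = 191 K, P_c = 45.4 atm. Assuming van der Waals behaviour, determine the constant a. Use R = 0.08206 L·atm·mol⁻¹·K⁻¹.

a ≈ 2.283 L²·atm/mol²

From T_c = 8a/(27Rb) and P_c = a/(27b²): a = 27 R² T_c²/(64 P_c).
a = 27×(0.08206)²×(191)²/(64×45.4) = 6632.7/2905.6 = 2.283 L²·atm/mol²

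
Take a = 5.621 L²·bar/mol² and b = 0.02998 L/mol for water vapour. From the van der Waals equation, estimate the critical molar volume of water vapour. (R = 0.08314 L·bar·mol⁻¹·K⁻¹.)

V_m,c ≈ 0.08994 L/mol

For a van der Waals gas, V_m,c = 3b.
V_m,c = 3×0.02998 = 0.08994 L/mol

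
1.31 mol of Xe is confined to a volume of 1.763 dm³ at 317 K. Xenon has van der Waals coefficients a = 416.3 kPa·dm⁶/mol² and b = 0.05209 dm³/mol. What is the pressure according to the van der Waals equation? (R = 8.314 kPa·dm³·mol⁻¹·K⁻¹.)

P = nRT/(V − nb) − a n²/V²
nRT/(V − nb) = (1.31)(8.314)(317)/(1.763 − 1.31×0.05209) = 3452.6/1.6948 = 2037.2 kPa
a n²/V² = (416.3)(1.31)²/(1.763)² = 229.85 kPa
P = 2037.2 − 229.85 = 1807 kPa

P ≈ 1807 kPa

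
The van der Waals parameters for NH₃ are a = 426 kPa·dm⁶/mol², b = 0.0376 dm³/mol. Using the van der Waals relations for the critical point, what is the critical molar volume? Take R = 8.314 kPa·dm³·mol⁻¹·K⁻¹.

For a van der Waals gas, V_m,c = 3b.
V_m,c = 3×0.0376 = 0.1128 dm³/mol

V_m,c ≈ 0.1128 dm³/mol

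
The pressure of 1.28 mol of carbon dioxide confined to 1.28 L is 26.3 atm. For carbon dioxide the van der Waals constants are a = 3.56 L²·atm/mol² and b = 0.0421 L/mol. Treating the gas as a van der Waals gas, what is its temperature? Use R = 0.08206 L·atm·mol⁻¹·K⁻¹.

T ≈ 348.6 K

T = (P + a n²/V²)(V − nb)/(nR)
P + a n²/V² = 26.3 + (3.56)(1.28)²/(1.28)² = 29.860 atm
V − nb = 1.28 − (1.28)(0.0421) = 1.2261 L
T = (29.860)(1.2261)/((1.28)(0.08206)) = 348.6 K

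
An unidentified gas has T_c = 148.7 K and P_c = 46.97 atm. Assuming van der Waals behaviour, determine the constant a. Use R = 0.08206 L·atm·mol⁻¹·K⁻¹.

a ≈ 1.337 L²·atm/mol²

From T_c = 8a/(27Rb) and P_c = a/(27b²): a = 27 R² T_c²/(64 P_c).
a = 27×(0.08206)²×(148.7)²/(64×46.97) = 4020.2/3006.1 = 1.337 L²·atm/mol²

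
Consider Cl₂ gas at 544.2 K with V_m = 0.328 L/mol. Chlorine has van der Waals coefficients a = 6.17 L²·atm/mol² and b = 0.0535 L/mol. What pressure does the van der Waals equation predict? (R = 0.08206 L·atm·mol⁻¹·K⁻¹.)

P ≈ 105.3 atm

P = RT/(V_m − b) − a/V_m²
RT/(V_m − b) = (0.08206)(544.2)/(0.328 − 0.0535) = 44.657/0.27450 = 162.68 atm
a/V_m² = 6.17/(0.328)² = 57.351 atm
P = 162.68 − 57.351 = 105.3 atm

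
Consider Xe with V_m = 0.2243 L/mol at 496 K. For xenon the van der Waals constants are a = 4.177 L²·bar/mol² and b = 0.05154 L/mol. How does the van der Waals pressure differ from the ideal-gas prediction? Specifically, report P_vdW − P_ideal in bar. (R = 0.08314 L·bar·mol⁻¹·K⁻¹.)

ΔP ≈ -28.18 bar

Ideal: P_ideal = RT/V_m = (0.08314)(496)/0.2243 = 183.849 bar
vdW: P = RT/(V_m − b) − a/V_m² = 41.2374/0.172760 − 4.177/0.0503105 = 238.698 − 83.0244 = 155.674 bar
ΔP = 155.674 − 183.849 = -28.18 bar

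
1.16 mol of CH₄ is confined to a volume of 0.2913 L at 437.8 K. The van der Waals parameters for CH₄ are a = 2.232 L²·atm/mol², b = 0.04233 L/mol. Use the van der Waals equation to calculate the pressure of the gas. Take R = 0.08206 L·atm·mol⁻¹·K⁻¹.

P = nRT/(V − nb) − a n²/V²
nRT/(V − nb) = (1.16)(0.08206)(437.8)/(0.2913 − 1.16×0.04233) = 41.674/0.24220 = 172.06 atm
a n²/V² = (2.232)(1.16)²/(0.2913)² = 35.394 atm
P = 172.06 − 35.394 = 136.7 atm

P ≈ 136.7 atm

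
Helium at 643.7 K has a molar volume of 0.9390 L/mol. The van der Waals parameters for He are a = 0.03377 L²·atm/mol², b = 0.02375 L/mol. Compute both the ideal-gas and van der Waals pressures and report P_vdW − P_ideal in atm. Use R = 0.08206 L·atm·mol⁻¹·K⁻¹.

Ideal: P_ideal = RT/V_m = (0.08206)(643.7)/0.9390 = 56.2535 atm
vdW: P = RT/(V_m − b) − a/V_m² = 52.8220/0.915250 − 0.03377/0.881721 = 57.7132 − 0.0383001 = 57.6749 atm
ΔP = 57.6749 − 56.2535 = 1.421 atm

ΔP ≈ 1.421 atm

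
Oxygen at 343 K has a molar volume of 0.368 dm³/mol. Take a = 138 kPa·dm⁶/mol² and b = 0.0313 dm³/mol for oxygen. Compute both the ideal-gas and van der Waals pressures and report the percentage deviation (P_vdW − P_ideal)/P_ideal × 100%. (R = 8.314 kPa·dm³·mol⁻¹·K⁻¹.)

Ideal: P_ideal = RT/V_m = (8.314)(343)/0.368 = 7749.19 kPa
vdW: P = RT/(V_m − b) − a/V_m² = 2851.70/0.336700 − 138/0.135424 = 8469.56 − 1019.02 = 7450.54 kPa
% deviation = (7450.54 − 7749.19)/7749.19 × 100% = -3.85%

-3.85 %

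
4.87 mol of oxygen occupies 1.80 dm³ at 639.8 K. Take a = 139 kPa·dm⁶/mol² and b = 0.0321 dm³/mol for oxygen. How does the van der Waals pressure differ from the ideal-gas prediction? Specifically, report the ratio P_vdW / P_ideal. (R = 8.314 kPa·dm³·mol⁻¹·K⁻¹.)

Ideal: P_ideal = nRT/V = (4.87)(8.314)(639.8)/1.80 = 14391.7 kPa
vdW: P = nRT/(V − nb) − a n²/V² = 25905.0/1.64367 − 3296.65/3.24000 = 15760.5 − 1017.48 = 14743.0 kPa
Ratio = 14743.0/14391.7 = 1.024

P_vdW / P_ideal ≈ 1.024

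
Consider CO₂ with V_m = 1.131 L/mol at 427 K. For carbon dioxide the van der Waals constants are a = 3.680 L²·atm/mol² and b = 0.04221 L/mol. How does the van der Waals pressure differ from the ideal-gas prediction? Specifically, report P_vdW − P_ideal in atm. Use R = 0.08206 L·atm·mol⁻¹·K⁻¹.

ΔP ≈ -1.676 atm

Ideal: P_ideal = RT/V_m = (0.08206)(427)/1.131 = 30.9811 atm
vdW: P = RT/(V_m − b) − a/V_m² = 35.0396/1.08879 − 3.680/1.27916 = 32.1821 − 2.87689 = 29.3052 atm
ΔP = 29.3052 − 30.9811 = -1.676 atm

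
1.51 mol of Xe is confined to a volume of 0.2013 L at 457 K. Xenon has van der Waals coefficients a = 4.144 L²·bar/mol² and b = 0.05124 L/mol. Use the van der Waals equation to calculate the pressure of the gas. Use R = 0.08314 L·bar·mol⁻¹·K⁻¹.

P = nRT/(V − nb) − a n²/V²
nRT/(V − nb) = (1.51)(0.08314)(457)/(0.2013 − 1.51×0.05124) = 57.372/0.12393 = 462.94 bar
a n²/V² = (4.144)(1.51)²/(0.2013)² = 233.18 bar
P = 462.94 − 233.18 = 229.8 bar

P ≈ 229.8 bar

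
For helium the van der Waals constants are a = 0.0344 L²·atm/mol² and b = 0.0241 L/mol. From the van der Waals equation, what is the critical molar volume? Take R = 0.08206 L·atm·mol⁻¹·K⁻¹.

V_m,c ≈ 0.07230 L/mol

For a van der Waals gas, V_m,c = 3b.
V_m,c = 3×0.0241 = 0.07230 L/mol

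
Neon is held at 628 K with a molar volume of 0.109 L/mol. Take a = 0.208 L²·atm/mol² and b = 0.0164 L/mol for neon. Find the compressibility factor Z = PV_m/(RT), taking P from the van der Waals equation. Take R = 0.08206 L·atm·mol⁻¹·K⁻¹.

P = RT/(V_m − b) − a/V_m² = (0.08206)(628)/(0.109 − 0.0164) − 0.208/(0.109)²
  = 51.534/0.092600 − 17.507 = 556.52 − 17.507 = 539.01 atm
Z = PV_m/(RT) = (539.01)(0.109)/((0.08206)(628)) = 58.752/51.534 = 1.140

Z ≈ 1.140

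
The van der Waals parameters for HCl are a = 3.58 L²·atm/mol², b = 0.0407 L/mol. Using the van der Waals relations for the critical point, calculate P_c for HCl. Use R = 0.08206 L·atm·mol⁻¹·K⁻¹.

P_c ≈ 80.04 atm

For a van der Waals gas, P_c = a/(27b²).
P_c = 3.58/(27×(0.0407)²) = 3.58/0.044725 = 80.04 atm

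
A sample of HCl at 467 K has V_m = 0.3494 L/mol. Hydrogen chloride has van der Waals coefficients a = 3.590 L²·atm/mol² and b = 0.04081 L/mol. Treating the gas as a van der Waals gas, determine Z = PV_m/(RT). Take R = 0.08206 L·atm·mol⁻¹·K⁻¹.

Z ≈ 0.8641

P = RT/(V_m − b) − a/V_m² = (0.08206)(467)/(0.3494 − 0.04081) − 3.590/(0.3494)²
  = 38.322/0.30859 − 29.407 = 124.18 − 29.407 = 94.77 atm
Z = PV_m/(RT) = (94.77)(0.3494)/((0.08206)(467)) = 33.113/38.322 = 0.8641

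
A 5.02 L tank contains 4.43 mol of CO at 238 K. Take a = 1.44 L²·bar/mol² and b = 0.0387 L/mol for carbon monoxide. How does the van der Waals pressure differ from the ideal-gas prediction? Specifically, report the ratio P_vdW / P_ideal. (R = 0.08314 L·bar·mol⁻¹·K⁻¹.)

Ideal: P_ideal = nRT/V = (4.43)(0.08314)(238)/5.02 = 17.4617 bar
vdW: P = nRT/(V − nb) − a n²/V² = 87.6578/4.84856 − 28.2599/25.2004 = 18.0791 − 1.12141 = 16.9577 bar
Ratio = 16.9577/17.4617 = 0.9711

P_vdW / P_ideal ≈ 0.9711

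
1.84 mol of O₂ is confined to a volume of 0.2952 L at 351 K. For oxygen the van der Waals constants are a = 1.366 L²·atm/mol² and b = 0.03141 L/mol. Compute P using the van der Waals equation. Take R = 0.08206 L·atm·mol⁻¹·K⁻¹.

P ≈ 170.2 atm

P = nRT/(V − nb) − a n²/V²
nRT/(V − nb) = (1.84)(0.08206)(351)/(0.2952 − 1.84×0.03141) = 52.998/0.23741 = 223.23 atm
a n²/V² = (1.366)(1.84)²/(0.2952)² = 53.071 atm
P = 223.23 − 53.071 = 170.2 atm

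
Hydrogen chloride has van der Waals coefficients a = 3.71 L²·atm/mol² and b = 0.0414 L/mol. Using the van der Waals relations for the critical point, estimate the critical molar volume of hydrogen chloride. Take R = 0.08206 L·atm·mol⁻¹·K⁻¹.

V_m,c ≈ 0.1242 L/mol

For a van der Waals gas, V_m,c = 3b.
V_m,c = 3×0.0414 = 0.1242 L/mol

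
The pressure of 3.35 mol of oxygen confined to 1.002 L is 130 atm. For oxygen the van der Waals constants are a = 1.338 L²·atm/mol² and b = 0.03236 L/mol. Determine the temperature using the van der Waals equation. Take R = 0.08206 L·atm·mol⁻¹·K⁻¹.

T = (P + a n²/V²)(V − nb)/(nR)
P + a n²/V² = 130 + (1.338)(3.35)²/(1.002)² = 144.96 atm
V − nb = 1.002 − (3.35)(0.03236) = 0.89359 L
T = (144.96)(0.89359)/((3.35)(0.08206)) = 471.2 K

T ≈ 471.2 K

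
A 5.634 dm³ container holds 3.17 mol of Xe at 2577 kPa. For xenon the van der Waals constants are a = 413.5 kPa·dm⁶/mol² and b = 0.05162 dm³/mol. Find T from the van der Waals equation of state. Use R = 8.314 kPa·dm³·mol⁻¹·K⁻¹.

T ≈ 562.1 K

T = (P + a n²/V²)(V − nb)/(nR)
P + a n²/V² = 2577 + (413.5)(3.17)²/(5.634)² = 2707.9 kPa
V − nb = 5.634 − (3.17)(0.05162) = 5.4704 dm³
T = (2707.9)(5.4704)/((3.17)(8.314)) = 562.1 K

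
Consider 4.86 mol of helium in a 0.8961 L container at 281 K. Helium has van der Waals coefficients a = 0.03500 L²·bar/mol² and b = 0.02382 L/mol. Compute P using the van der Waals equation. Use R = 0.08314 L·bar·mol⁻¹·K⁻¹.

P ≈ 144.5 bar

P = nRT/(V − nb) − a n²/V²
nRT/(V − nb) = (4.86)(0.08314)(281)/(0.8961 − 4.86×0.02382) = 113.54/0.78033 = 145.50 bar
a n²/V² = (0.03500)(4.86)²/(0.8961)² = 1.0295 bar
P = 145.50 − 1.0295 = 144.5 bar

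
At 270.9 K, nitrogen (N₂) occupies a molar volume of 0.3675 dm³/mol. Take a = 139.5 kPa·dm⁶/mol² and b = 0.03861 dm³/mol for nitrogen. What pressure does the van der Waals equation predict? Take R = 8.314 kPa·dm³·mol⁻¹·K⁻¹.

P ≈ 5815 kPa

P = RT/(V_m − b) − a/V_m²
RT/(V_m − b) = (8.314)(270.9)/(0.3675 − 0.03861) = 2252.3/0.32889 = 6848.2 kPa
a/V_m² = 139.5/(0.3675)² = 1032.9 kPa
P = 6848.2 − 1032.9 = 5815 kPa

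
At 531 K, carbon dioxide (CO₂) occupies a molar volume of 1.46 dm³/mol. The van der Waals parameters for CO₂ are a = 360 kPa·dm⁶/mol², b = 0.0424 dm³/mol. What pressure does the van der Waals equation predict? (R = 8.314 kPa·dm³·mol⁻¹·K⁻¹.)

P ≈ 2945 kPa

P = RT/(V_m − b) − a/V_m²
RT/(V_m − b) = (8.314)(531)/(1.46 − 0.0424) = 4414.7/1.4176 = 3114.2 kPa
a/V_m² = 360/(1.46)² = 168.89 kPa
P = 3114.2 − 168.89 = 2945 kPa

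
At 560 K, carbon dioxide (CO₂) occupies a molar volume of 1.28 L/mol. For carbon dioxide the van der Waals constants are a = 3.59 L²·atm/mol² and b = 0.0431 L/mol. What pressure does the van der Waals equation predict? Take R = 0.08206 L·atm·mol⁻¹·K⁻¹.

P = RT/(V_m − b) − a/V_m²
RT/(V_m − b) = (0.08206)(560)/(1.28 − 0.0431) = 45.954/1.2369 = 37.153 atm
a/V_m² = 3.59/(1.28)² = 2.1912 atm
P = 37.153 − 2.1912 = 34.96 atm

P ≈ 34.96 atm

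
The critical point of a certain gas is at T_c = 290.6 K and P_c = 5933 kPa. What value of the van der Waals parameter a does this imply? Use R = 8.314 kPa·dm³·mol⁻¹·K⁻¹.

From T_c = 8a/(27Rb) and P_c = a/(27b²): a = 27 R² T_c²/(64 P_c).
a = 27×(8.314)²×(290.6)²/(64×5933) = 157606827/379712 = 415.1 kPa·dm⁶/mol²

a ≈ 415.1 kPa·dm⁶/mol²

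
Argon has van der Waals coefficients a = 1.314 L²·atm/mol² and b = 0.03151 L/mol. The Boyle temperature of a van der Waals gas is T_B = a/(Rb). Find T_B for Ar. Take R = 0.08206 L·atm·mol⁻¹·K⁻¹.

For a van der Waals gas the second virial coefficient B₂ = b − a/(RT) vanishes at T_B = a/(Rb).
T_B = 1.314/(0.08206×0.03151) = 1.314/0.0025857 = 508.2 K

T_B ≈ 508.2 K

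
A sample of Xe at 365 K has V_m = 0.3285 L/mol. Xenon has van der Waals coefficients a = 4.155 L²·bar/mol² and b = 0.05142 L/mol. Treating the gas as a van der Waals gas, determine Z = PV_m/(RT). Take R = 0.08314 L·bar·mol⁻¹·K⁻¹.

P = RT/(V_m − b) − a/V_m² = (0.08314)(365)/(0.3285 − 0.05142) − 4.155/(0.3285)²
  = 30.346/0.27708 − 38.504 = 109.52 − 38.504 = 71.02 bar
Z = PV_m/(RT) = (71.02)(0.3285)/((0.08314)(365)) = 23.330/30.346 = 0.7688

Z ≈ 0.7688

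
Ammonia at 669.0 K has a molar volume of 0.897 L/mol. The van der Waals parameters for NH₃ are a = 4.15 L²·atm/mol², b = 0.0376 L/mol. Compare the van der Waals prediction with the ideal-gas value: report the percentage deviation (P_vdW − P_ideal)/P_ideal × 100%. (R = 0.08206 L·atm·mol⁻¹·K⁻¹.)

Ideal: P_ideal = RT/V_m = (0.08206)(669.0)/0.897 = 61.2019 atm
vdW: P = RT/(V_m − b) − a/V_m² = 54.8981/0.859400 − 4.15/0.804609 = 63.8796 − 5.15778 = 58.7218 atm
% deviation = (58.7218 − 61.2019)/61.2019 × 100% = -4.05%

-4.05 %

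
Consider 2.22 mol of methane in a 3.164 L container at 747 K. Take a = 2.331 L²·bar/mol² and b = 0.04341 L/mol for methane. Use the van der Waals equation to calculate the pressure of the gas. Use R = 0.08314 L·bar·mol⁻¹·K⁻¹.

P = nRT/(V − nb) − a n²/V²
nRT/(V − nb) = (2.22)(0.08314)(747)/(3.164 − 2.22×0.04341) = 137.87/3.0676 = 44.944 bar
a n²/V² = (2.331)(2.22)²/(3.164)² = 1.1476 bar
P = 44.944 − 1.1476 = 43.80 bar

P ≈ 43.80 bar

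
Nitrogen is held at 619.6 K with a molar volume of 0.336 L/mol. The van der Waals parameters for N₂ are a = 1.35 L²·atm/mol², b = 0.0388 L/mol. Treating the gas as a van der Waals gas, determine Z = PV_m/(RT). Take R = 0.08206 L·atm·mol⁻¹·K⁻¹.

P = RT/(V_m − b) − a/V_m² = (0.08206)(619.6)/(0.336 − 0.0388) − 1.35/(0.336)²
  = 50.844/0.29720 − 11.958 = 171.08 − 11.958 = 159.12 atm
Z = PV_m/(RT) = (159.12)(0.336)/((0.08206)(619.6)) = 53.464/50.844 = 1.052

Z ≈ 1.052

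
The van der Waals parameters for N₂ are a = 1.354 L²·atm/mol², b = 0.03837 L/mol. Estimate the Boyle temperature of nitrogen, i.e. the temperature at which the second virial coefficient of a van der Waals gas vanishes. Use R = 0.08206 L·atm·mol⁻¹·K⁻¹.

For a van der Waals gas the second virial coefficient B₂ = b − a/(RT) vanishes at T_B = a/(Rb).
T_B = 1.354/(0.08206×0.03837) = 1.354/0.0031486 = 430.0 K

T_B ≈ 430.0 K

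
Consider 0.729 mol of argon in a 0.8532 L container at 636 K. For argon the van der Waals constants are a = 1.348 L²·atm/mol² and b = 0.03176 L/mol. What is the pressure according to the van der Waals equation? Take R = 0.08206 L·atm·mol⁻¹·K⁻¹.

P ≈ 44.85 atm

P = nRT/(V − nb) − a n²/V²
nRT/(V − nb) = (0.729)(0.08206)(636)/(0.8532 − 0.729×0.03176) = 38.047/0.83005 = 45.837 atm
a n²/V² = (1.348)(0.729)²/(0.8532)² = 0.98411 atm
P = 45.837 − 0.98411 = 44.85 atm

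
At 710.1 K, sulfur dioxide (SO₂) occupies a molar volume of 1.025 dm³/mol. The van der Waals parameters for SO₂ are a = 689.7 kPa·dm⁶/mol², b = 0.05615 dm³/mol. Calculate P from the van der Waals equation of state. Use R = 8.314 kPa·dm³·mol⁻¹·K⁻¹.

P = RT/(V_m − b) − a/V_m²
RT/(V_m − b) = (8.314)(710.1)/(1.025 − 0.05615) = 5903.8/0.96885 = 6093.6 kPa
a/V_m² = 689.7/(1.025)² = 656.47 kPa
P = 6093.6 − 656.47 = 5437 kPa

P ≈ 5437 kPa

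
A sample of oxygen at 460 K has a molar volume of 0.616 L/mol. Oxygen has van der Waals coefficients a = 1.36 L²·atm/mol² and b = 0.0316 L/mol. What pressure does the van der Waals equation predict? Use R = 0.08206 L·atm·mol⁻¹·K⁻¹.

P = RT/(V_m − b) − a/V_m²
RT/(V_m − b) = (0.08206)(460)/(0.616 − 0.0316) = 37.748/0.58440 = 64.593 atm
a/V_m² = 1.36/(0.616)² = 3.5841 atm
P = 64.593 − 3.5841 = 61.01 atm

P ≈ 61.01 atm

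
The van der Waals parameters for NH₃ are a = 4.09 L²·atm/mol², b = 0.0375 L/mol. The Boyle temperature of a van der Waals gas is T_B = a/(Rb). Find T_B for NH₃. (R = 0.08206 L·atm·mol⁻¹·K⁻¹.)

For a van der Waals gas the second virial coefficient B₂ = b − a/(RT) vanishes at T_B = a/(Rb).
T_B = 4.09/(0.08206×0.0375) = 4.09/0.0030773 = 1329 K

T_B ≈ 1329 K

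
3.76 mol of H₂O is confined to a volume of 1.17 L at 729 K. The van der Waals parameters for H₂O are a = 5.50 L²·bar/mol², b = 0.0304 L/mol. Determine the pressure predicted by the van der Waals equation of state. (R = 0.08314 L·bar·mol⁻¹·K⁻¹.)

P ≈ 159.1 bar

P = nRT/(V − nb) − a n²/V²
nRT/(V − nb) = (3.76)(0.08314)(729)/(1.17 − 3.76×0.0304) = 227.89/1.0557 = 215.87 bar
a n²/V² = (5.50)(3.76)²/(1.17)² = 56.802 bar
P = 215.87 − 56.802 = 159.1 bar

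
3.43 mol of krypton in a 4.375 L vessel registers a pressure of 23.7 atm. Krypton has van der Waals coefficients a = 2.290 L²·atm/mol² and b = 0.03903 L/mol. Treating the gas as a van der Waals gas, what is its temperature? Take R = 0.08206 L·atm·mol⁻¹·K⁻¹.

T = (P + a n²/V²)(V − nb)/(nR)
P + a n²/V² = 23.7 + (2.290)(3.43)²/(4.375)² = 25.108 atm
V − nb = 4.375 − (3.43)(0.03903) = 4.2411 L
T = (25.108)(4.2411)/((3.43)(0.08206)) = 378.3 K

T ≈ 378.3 K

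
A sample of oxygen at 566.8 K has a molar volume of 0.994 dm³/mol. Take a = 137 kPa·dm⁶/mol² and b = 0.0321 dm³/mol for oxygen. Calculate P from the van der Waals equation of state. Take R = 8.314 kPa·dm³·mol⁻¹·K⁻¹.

P = RT/(V_m − b) − a/V_m²
RT/(V_m − b) = (8.314)(566.8)/(0.994 − 0.0321) = 4712.4/0.96190 = 4899.1 kPa
a/V_m² = 137/(0.994)² = 138.66 kPa
P = 4899.1 − 138.66 = 4760 kPa

P ≈ 4760 kPa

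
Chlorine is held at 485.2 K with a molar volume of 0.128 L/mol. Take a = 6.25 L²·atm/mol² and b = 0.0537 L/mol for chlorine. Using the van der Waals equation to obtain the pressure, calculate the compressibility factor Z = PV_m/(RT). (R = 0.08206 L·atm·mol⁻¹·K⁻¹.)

Z ≈ 0.4964

P = RT/(V_m − b) − a/V_m² = (0.08206)(485.2)/(0.128 − 0.0537) − 6.25/(0.128)²
  = 39.816/0.074300 − 381.47 = 535.88 − 381.47 = 154.41 atm
Z = PV_m/(RT) = (154.41)(0.128)/((0.08206)(485.2)) = 19.764/39.816 = 0.4964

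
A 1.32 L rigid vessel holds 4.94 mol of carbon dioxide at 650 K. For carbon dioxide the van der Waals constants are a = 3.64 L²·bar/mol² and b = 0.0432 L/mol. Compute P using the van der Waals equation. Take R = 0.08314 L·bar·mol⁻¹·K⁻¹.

P ≈ 190.3 bar

P = nRT/(V − nb) − a n²/V²
nRT/(V − nb) = (4.94)(0.08314)(650)/(1.32 − 4.94×0.0432) = 266.96/1.1066 = 241.24 bar
a n²/V² = (3.64)(4.94)²/(1.32)² = 50.981 bar
P = 241.24 − 50.981 = 190.3 bar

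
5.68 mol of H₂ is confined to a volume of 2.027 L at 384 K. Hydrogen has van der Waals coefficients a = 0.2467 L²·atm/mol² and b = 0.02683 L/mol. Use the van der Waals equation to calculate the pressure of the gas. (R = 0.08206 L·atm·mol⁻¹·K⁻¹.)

P = nRT/(V − nb) − a n²/V²
nRT/(V − nb) = (5.68)(0.08206)(384)/(2.027 − 5.68×0.02683) = 178.98/1.8746 = 95.476 atm
a n²/V² = (0.2467)(5.68)²/(2.027)² = 1.9371 atm
P = 95.476 − 1.9371 = 93.54 atm

P ≈ 93.54 atm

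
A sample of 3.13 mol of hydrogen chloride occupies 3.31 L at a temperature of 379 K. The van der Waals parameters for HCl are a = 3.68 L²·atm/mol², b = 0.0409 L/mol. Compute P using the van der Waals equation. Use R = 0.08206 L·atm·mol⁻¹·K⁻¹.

P = nRT/(V − nb) − a n²/V²
nRT/(V − nb) = (3.13)(0.08206)(379)/(3.31 − 3.13×0.0409) = 97.345/3.1820 = 30.592 atm
a n²/V² = (3.68)(3.13)²/(3.31)² = 3.2906 atm
P = 30.592 − 3.2906 = 27.30 atm

P ≈ 27.30 atm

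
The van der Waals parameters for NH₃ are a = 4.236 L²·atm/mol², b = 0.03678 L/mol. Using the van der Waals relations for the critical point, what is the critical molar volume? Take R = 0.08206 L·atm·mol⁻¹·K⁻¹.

For a van der Waals gas, V_m,c = 3b.
V_m,c = 3×0.03678 = 0.1103 L/mol

V_m,c ≈ 0.1103 L/mol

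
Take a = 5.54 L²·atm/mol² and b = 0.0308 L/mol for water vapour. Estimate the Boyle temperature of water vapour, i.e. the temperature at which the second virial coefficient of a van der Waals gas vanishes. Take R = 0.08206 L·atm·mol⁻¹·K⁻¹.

T_B ≈ 2192 K

For a van der Waals gas the second virial coefficient B₂ = b − a/(RT) vanishes at T_B = a/(Rb).
T_B = 5.54/(0.08206×0.0308) = 5.54/0.0025274 = 2192 K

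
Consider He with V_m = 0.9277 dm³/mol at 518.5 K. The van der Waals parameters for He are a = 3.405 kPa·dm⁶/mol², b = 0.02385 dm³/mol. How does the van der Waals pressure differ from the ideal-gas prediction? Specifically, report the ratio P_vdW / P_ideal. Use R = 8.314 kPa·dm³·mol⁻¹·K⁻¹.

Ideal: P_ideal = RT/V_m = (8.314)(518.5)/0.9277 = 4646.77 kPa
vdW: P = RT/(V_m − b) − a/V_m² = 4310.81/0.903850 − 3.405/0.860627 = 4769.39 − 3.95642 = 4765.43 kPa
Ratio = 4765.43/4646.77 = 1.026

P_vdW / P_ideal ≈ 1.026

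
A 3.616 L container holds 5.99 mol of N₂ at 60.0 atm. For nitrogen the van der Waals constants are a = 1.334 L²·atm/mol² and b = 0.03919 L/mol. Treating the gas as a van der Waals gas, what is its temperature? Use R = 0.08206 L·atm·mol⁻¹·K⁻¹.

T ≈ 437.9 K

T = (P + a n²/V²)(V − nb)/(nR)
P + a n²/V² = 60.0 + (1.334)(5.99)²/(3.616)² = 63.661 atm
V − nb = 3.616 − (5.99)(0.03919) = 3.3813 L
T = (63.661)(3.3813)/((5.99)(0.08206)) = 437.9 K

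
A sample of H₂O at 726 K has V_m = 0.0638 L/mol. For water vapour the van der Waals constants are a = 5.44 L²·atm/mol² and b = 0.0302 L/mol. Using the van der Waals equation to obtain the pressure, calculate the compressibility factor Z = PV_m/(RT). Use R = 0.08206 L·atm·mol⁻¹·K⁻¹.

P = RT/(V_m − b) − a/V_m² = (0.08206)(726)/(0.0638 − 0.0302) − 5.44/(0.0638)²
  = 59.576/0.033600 − 1336.5 = 1773.1 − 1336.5 = 436.6 atm
Z = PV_m/(RT) = (436.6)(0.0638)/((0.08206)(726)) = 27.855/59.576 = 0.4676

Z ≈ 0.4676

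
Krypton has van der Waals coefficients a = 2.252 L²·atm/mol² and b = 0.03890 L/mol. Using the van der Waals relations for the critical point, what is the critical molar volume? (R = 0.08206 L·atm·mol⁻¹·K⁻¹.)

For a van der Waals gas, V_m,c = 3b.
V_m,c = 3×0.03890 = 0.1167 L/mol

V_m,c ≈ 0.1167 L/mol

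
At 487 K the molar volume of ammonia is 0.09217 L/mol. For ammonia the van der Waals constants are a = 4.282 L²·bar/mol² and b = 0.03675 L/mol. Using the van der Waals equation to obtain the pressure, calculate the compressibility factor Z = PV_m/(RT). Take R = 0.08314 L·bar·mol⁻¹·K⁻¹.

Z ≈ 0.5157

P = RT/(V_m − b) − a/V_m² = (0.08314)(487)/(0.09217 − 0.03675) − 4.282/(0.09217)²
  = 40.489/0.055420 − 504.04 = 730.58 − 504.04 = 226.54 bar
Z = PV_m/(RT) = (226.54)(0.09217)/((0.08314)(487)) = 20.880/40.489 = 0.5157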